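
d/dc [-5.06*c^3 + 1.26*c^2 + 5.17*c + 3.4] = -15.18*c^2 + 2.52*c + 5.17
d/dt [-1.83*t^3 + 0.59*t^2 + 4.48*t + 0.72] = -5.49*t^2 + 1.18*t + 4.48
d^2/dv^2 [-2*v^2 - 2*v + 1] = -4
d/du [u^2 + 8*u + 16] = 2*u + 8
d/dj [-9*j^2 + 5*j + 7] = 5 - 18*j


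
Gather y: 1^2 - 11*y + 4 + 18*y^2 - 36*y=18*y^2 - 47*y + 5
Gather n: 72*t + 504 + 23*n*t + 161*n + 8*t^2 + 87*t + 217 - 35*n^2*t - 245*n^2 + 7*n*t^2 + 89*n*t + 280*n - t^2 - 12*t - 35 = n^2*(-35*t - 245) + n*(7*t^2 + 112*t + 441) + 7*t^2 + 147*t + 686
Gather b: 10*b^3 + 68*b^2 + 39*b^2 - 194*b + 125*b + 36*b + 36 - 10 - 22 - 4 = 10*b^3 + 107*b^2 - 33*b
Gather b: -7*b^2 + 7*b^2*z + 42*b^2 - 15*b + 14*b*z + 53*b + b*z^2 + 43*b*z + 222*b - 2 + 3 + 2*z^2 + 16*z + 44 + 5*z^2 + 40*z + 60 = b^2*(7*z + 35) + b*(z^2 + 57*z + 260) + 7*z^2 + 56*z + 105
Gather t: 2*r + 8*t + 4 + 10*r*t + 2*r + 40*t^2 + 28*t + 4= 4*r + 40*t^2 + t*(10*r + 36) + 8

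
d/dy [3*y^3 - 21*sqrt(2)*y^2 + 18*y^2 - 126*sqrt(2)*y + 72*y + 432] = 9*y^2 - 42*sqrt(2)*y + 36*y - 126*sqrt(2) + 72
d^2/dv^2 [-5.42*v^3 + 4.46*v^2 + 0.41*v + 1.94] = 8.92 - 32.52*v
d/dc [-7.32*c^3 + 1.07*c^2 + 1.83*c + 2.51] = -21.96*c^2 + 2.14*c + 1.83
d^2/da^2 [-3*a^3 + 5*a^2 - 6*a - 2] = 10 - 18*a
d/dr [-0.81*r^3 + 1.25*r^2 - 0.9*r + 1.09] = -2.43*r^2 + 2.5*r - 0.9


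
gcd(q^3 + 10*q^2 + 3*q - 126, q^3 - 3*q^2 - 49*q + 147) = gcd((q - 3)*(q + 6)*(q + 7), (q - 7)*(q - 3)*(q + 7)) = q^2 + 4*q - 21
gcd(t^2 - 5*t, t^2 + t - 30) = t - 5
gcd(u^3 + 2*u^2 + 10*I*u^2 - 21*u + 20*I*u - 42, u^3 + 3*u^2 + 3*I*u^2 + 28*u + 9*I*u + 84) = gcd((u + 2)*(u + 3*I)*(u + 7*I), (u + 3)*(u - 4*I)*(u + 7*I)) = u + 7*I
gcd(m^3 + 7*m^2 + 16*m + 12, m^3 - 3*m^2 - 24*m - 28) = m^2 + 4*m + 4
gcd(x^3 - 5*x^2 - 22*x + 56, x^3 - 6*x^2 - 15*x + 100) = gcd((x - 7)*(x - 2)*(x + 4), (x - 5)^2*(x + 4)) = x + 4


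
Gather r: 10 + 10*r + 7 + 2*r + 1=12*r + 18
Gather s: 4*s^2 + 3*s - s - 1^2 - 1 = 4*s^2 + 2*s - 2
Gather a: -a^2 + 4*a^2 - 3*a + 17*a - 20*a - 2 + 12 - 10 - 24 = 3*a^2 - 6*a - 24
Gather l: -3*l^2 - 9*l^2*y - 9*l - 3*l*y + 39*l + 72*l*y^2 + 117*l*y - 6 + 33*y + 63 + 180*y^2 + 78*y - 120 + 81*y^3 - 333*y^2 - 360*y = l^2*(-9*y - 3) + l*(72*y^2 + 114*y + 30) + 81*y^3 - 153*y^2 - 249*y - 63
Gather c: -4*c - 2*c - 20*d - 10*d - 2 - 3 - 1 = -6*c - 30*d - 6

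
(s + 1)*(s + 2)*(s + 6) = s^3 + 9*s^2 + 20*s + 12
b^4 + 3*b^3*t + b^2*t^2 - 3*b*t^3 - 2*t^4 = (b - t)*(b + t)^2*(b + 2*t)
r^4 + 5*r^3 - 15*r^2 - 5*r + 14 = (r - 2)*(r - 1)*(r + 1)*(r + 7)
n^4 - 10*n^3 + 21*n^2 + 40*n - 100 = (n - 5)^2*(n - 2)*(n + 2)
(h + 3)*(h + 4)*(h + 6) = h^3 + 13*h^2 + 54*h + 72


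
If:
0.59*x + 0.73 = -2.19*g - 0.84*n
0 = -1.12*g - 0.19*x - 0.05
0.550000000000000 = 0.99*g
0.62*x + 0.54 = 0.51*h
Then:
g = 0.56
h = -3.24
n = 0.17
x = -3.54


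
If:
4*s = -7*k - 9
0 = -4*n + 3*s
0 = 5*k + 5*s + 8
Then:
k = -13/15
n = -11/20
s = -11/15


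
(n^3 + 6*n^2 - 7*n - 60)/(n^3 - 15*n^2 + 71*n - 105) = (n^2 + 9*n + 20)/(n^2 - 12*n + 35)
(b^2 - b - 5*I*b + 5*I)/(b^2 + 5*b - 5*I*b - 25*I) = (b - 1)/(b + 5)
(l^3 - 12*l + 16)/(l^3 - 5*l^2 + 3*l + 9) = (l^3 - 12*l + 16)/(l^3 - 5*l^2 + 3*l + 9)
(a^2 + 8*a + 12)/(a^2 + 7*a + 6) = (a + 2)/(a + 1)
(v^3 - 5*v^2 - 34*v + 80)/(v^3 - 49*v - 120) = (v - 2)/(v + 3)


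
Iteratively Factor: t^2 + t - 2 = (t - 1)*(t + 2)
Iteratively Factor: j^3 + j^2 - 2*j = (j)*(j^2 + j - 2) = j*(j + 2)*(j - 1)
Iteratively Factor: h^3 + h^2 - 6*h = (h - 2)*(h^2 + 3*h) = (h - 2)*(h + 3)*(h)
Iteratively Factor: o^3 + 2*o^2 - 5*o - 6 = (o - 2)*(o^2 + 4*o + 3) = (o - 2)*(o + 1)*(o + 3)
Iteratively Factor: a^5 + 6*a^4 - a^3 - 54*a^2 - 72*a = (a)*(a^4 + 6*a^3 - a^2 - 54*a - 72) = a*(a + 4)*(a^3 + 2*a^2 - 9*a - 18) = a*(a + 3)*(a + 4)*(a^2 - a - 6) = a*(a - 3)*(a + 3)*(a + 4)*(a + 2)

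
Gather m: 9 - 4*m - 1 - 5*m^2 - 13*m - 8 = -5*m^2 - 17*m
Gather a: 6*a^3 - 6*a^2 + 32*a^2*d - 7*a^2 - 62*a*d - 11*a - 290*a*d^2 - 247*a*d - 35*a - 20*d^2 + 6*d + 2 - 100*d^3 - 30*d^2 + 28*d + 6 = 6*a^3 + a^2*(32*d - 13) + a*(-290*d^2 - 309*d - 46) - 100*d^3 - 50*d^2 + 34*d + 8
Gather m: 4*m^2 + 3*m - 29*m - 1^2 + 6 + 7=4*m^2 - 26*m + 12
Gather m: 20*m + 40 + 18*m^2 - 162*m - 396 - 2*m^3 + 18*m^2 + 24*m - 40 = -2*m^3 + 36*m^2 - 118*m - 396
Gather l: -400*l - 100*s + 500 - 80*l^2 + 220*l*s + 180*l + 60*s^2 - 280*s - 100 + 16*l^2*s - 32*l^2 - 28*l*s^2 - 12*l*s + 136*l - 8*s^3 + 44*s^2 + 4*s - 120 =l^2*(16*s - 112) + l*(-28*s^2 + 208*s - 84) - 8*s^3 + 104*s^2 - 376*s + 280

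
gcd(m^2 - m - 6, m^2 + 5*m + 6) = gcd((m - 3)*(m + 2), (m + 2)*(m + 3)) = m + 2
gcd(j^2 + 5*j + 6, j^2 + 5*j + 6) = j^2 + 5*j + 6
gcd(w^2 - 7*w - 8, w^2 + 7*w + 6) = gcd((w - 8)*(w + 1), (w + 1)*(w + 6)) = w + 1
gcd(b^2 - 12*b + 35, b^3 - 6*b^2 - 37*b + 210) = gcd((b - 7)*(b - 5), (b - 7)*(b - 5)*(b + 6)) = b^2 - 12*b + 35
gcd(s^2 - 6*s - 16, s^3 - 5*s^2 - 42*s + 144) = s - 8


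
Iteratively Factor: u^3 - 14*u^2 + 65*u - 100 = (u - 4)*(u^2 - 10*u + 25) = (u - 5)*(u - 4)*(u - 5)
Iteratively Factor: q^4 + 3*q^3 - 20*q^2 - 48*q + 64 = (q - 4)*(q^3 + 7*q^2 + 8*q - 16) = (q - 4)*(q + 4)*(q^2 + 3*q - 4) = (q - 4)*(q - 1)*(q + 4)*(q + 4)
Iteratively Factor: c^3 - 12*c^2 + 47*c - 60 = (c - 4)*(c^2 - 8*c + 15) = (c - 4)*(c - 3)*(c - 5)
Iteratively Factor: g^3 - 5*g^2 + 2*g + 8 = (g - 4)*(g^2 - g - 2) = (g - 4)*(g - 2)*(g + 1)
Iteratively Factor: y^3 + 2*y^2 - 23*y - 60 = (y + 3)*(y^2 - y - 20) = (y + 3)*(y + 4)*(y - 5)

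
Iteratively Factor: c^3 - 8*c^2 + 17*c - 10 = (c - 2)*(c^2 - 6*c + 5) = (c - 2)*(c - 1)*(c - 5)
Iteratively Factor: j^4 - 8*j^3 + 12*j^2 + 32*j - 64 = (j - 4)*(j^3 - 4*j^2 - 4*j + 16) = (j - 4)*(j - 2)*(j^2 - 2*j - 8) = (j - 4)^2*(j - 2)*(j + 2)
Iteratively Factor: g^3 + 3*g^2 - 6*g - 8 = (g - 2)*(g^2 + 5*g + 4) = (g - 2)*(g + 1)*(g + 4)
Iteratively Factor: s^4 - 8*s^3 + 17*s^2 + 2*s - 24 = (s - 4)*(s^3 - 4*s^2 + s + 6) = (s - 4)*(s + 1)*(s^2 - 5*s + 6) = (s - 4)*(s - 3)*(s + 1)*(s - 2)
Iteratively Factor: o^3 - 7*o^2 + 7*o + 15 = (o + 1)*(o^2 - 8*o + 15) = (o - 5)*(o + 1)*(o - 3)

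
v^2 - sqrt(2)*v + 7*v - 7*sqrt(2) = (v + 7)*(v - sqrt(2))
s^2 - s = s*(s - 1)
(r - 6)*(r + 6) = r^2 - 36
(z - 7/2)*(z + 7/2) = z^2 - 49/4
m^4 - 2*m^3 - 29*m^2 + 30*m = m*(m - 6)*(m - 1)*(m + 5)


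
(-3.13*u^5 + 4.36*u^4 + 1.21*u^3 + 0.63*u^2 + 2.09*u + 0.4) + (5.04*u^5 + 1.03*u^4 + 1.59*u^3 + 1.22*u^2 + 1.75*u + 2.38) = 1.91*u^5 + 5.39*u^4 + 2.8*u^3 + 1.85*u^2 + 3.84*u + 2.78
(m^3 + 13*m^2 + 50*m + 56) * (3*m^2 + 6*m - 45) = 3*m^5 + 45*m^4 + 183*m^3 - 117*m^2 - 1914*m - 2520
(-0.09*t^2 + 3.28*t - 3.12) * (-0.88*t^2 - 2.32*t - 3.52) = 0.0792*t^4 - 2.6776*t^3 - 4.5472*t^2 - 4.3072*t + 10.9824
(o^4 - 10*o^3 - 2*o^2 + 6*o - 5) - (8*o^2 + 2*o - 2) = o^4 - 10*o^3 - 10*o^2 + 4*o - 3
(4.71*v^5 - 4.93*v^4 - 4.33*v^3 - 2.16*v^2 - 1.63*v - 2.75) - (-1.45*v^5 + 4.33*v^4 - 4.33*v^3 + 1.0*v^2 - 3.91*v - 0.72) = 6.16*v^5 - 9.26*v^4 - 3.16*v^2 + 2.28*v - 2.03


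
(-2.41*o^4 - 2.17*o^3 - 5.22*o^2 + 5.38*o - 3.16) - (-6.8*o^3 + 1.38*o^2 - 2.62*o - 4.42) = -2.41*o^4 + 4.63*o^3 - 6.6*o^2 + 8.0*o + 1.26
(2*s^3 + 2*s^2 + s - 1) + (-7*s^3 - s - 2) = -5*s^3 + 2*s^2 - 3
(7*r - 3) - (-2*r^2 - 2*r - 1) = 2*r^2 + 9*r - 2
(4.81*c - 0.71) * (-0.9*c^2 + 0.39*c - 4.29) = -4.329*c^3 + 2.5149*c^2 - 20.9118*c + 3.0459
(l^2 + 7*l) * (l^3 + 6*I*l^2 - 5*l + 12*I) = l^5 + 7*l^4 + 6*I*l^4 - 5*l^3 + 42*I*l^3 - 35*l^2 + 12*I*l^2 + 84*I*l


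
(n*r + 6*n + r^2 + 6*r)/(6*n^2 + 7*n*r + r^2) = (r + 6)/(6*n + r)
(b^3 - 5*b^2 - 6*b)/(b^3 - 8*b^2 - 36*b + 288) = b*(b + 1)/(b^2 - 2*b - 48)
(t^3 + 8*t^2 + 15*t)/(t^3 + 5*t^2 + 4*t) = (t^2 + 8*t + 15)/(t^2 + 5*t + 4)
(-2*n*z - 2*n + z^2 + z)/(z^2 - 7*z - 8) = (-2*n + z)/(z - 8)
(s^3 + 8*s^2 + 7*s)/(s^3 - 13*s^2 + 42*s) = (s^2 + 8*s + 7)/(s^2 - 13*s + 42)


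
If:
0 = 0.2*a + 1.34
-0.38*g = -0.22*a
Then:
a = -6.70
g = -3.88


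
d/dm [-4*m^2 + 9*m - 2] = 9 - 8*m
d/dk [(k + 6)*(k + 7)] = 2*k + 13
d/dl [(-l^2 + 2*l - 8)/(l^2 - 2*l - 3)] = 22*(l - 1)/(-l^2 + 2*l + 3)^2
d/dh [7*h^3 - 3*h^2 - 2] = 3*h*(7*h - 2)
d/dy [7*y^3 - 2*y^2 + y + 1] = 21*y^2 - 4*y + 1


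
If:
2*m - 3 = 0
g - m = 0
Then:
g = 3/2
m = 3/2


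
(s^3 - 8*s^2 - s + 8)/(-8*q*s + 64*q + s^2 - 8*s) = (1 - s^2)/(8*q - s)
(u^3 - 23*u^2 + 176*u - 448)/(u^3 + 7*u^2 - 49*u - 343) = (u^2 - 16*u + 64)/(u^2 + 14*u + 49)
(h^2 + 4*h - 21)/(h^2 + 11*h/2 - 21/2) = 2*(h - 3)/(2*h - 3)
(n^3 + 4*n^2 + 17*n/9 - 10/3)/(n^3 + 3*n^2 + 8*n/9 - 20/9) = (n + 3)/(n + 2)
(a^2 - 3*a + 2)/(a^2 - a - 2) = (a - 1)/(a + 1)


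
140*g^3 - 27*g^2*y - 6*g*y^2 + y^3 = (-7*g + y)*(-4*g + y)*(5*g + y)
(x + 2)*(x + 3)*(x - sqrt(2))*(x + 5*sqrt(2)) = x^4 + 5*x^3 + 4*sqrt(2)*x^3 - 4*x^2 + 20*sqrt(2)*x^2 - 50*x + 24*sqrt(2)*x - 60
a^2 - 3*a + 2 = (a - 2)*(a - 1)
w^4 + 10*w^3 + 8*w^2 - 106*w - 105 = (w - 3)*(w + 1)*(w + 5)*(w + 7)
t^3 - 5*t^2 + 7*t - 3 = (t - 3)*(t - 1)^2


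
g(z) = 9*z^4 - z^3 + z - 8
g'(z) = 36*z^3 - 3*z^2 + 1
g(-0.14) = -8.13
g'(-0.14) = 0.84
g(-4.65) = 4295.69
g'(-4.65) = -3683.47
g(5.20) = 6437.05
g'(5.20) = 4981.77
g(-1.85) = 101.90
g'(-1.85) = -237.21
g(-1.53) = 43.37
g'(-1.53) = -134.96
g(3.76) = 1741.45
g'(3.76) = 1872.25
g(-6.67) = 18095.43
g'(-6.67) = -10815.14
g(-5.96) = 11553.81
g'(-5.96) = -7727.08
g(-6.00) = 11866.00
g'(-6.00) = -7883.00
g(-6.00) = 11866.00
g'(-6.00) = -7883.00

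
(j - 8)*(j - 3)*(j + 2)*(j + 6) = j^4 - 3*j^3 - 52*j^2 + 60*j + 288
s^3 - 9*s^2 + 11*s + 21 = (s - 7)*(s - 3)*(s + 1)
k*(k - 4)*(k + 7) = k^3 + 3*k^2 - 28*k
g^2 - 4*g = g*(g - 4)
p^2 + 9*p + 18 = (p + 3)*(p + 6)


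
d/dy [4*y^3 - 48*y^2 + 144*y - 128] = 12*y^2 - 96*y + 144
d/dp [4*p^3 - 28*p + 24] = 12*p^2 - 28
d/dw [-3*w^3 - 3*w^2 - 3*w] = -9*w^2 - 6*w - 3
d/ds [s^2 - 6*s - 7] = 2*s - 6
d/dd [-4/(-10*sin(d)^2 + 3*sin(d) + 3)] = 4*(3 - 20*sin(d))*cos(d)/(-10*sin(d)^2 + 3*sin(d) + 3)^2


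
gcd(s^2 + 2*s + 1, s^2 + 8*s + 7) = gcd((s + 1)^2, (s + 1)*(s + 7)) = s + 1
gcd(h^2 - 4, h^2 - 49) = 1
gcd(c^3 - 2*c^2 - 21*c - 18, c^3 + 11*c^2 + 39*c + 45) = c + 3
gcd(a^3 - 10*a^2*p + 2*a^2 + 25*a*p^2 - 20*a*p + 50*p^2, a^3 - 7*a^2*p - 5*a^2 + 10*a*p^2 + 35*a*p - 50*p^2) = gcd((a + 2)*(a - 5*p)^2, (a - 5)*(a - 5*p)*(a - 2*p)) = -a + 5*p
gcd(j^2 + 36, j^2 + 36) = j^2 + 36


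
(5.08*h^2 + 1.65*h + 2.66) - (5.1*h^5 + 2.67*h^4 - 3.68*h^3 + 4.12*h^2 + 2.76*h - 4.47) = -5.1*h^5 - 2.67*h^4 + 3.68*h^3 + 0.96*h^2 - 1.11*h + 7.13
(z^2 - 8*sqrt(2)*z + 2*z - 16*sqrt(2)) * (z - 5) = z^3 - 8*sqrt(2)*z^2 - 3*z^2 - 10*z + 24*sqrt(2)*z + 80*sqrt(2)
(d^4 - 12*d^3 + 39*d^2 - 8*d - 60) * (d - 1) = d^5 - 13*d^4 + 51*d^3 - 47*d^2 - 52*d + 60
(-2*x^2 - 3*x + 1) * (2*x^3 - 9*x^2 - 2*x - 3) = -4*x^5 + 12*x^4 + 33*x^3 + 3*x^2 + 7*x - 3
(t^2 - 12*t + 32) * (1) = t^2 - 12*t + 32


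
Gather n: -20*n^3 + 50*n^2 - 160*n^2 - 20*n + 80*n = -20*n^3 - 110*n^2 + 60*n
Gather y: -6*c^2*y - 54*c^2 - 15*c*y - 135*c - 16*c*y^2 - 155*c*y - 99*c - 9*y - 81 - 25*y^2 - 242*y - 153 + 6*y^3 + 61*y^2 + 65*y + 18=-54*c^2 - 234*c + 6*y^3 + y^2*(36 - 16*c) + y*(-6*c^2 - 170*c - 186) - 216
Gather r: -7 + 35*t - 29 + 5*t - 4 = 40*t - 40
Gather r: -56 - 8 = -64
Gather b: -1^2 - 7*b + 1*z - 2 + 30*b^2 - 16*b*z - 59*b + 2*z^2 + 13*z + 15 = 30*b^2 + b*(-16*z - 66) + 2*z^2 + 14*z + 12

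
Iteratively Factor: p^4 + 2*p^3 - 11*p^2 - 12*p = (p - 3)*(p^3 + 5*p^2 + 4*p) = (p - 3)*(p + 4)*(p^2 + p) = p*(p - 3)*(p + 4)*(p + 1)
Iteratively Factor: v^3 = (v)*(v^2) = v^2*(v)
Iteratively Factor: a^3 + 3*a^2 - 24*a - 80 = (a - 5)*(a^2 + 8*a + 16) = (a - 5)*(a + 4)*(a + 4)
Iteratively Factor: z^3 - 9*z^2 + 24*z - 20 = (z - 5)*(z^2 - 4*z + 4) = (z - 5)*(z - 2)*(z - 2)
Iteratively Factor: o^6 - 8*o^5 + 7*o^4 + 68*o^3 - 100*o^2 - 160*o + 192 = (o - 3)*(o^5 - 5*o^4 - 8*o^3 + 44*o^2 + 32*o - 64) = (o - 3)*(o - 1)*(o^4 - 4*o^3 - 12*o^2 + 32*o + 64) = (o - 4)*(o - 3)*(o - 1)*(o^3 - 12*o - 16) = (o - 4)^2*(o - 3)*(o - 1)*(o^2 + 4*o + 4) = (o - 4)^2*(o - 3)*(o - 1)*(o + 2)*(o + 2)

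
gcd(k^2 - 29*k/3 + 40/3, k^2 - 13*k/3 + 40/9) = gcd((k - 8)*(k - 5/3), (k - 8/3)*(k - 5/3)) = k - 5/3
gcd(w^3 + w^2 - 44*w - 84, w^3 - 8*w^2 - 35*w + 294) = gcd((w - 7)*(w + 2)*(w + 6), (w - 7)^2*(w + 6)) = w^2 - w - 42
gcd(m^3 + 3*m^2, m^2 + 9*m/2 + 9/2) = m + 3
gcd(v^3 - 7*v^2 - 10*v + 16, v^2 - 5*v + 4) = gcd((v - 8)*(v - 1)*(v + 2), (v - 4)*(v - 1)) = v - 1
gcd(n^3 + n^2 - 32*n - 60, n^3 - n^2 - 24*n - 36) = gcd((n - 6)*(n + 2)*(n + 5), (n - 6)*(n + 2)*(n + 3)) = n^2 - 4*n - 12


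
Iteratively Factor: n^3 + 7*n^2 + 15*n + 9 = (n + 1)*(n^2 + 6*n + 9) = (n + 1)*(n + 3)*(n + 3)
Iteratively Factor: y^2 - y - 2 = (y + 1)*(y - 2)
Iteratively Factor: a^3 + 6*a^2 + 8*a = (a + 4)*(a^2 + 2*a) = a*(a + 4)*(a + 2)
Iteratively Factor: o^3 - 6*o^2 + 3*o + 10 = (o + 1)*(o^2 - 7*o + 10) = (o - 2)*(o + 1)*(o - 5)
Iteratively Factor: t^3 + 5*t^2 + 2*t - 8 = (t - 1)*(t^2 + 6*t + 8) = (t - 1)*(t + 4)*(t + 2)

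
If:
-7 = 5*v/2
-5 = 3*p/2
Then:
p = -10/3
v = -14/5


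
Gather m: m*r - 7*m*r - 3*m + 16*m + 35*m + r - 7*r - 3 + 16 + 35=m*(48 - 6*r) - 6*r + 48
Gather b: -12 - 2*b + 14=2 - 2*b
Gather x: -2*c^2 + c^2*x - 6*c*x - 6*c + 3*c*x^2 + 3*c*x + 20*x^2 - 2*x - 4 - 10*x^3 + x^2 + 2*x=-2*c^2 - 6*c - 10*x^3 + x^2*(3*c + 21) + x*(c^2 - 3*c) - 4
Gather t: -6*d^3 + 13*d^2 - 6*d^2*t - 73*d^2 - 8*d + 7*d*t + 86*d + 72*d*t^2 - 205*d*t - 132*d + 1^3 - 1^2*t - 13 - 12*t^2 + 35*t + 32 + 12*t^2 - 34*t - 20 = -6*d^3 - 60*d^2 + 72*d*t^2 - 54*d + t*(-6*d^2 - 198*d)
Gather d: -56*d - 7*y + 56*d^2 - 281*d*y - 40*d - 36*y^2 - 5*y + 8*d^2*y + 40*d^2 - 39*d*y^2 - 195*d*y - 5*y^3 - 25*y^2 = d^2*(8*y + 96) + d*(-39*y^2 - 476*y - 96) - 5*y^3 - 61*y^2 - 12*y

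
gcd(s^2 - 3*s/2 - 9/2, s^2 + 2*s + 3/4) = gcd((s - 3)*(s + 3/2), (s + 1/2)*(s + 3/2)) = s + 3/2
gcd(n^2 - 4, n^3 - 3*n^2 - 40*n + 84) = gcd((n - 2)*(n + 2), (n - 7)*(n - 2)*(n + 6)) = n - 2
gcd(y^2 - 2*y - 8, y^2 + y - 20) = y - 4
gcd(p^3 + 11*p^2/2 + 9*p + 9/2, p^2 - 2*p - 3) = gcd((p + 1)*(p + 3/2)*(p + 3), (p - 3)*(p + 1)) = p + 1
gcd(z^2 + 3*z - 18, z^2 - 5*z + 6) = z - 3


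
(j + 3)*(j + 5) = j^2 + 8*j + 15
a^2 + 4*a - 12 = (a - 2)*(a + 6)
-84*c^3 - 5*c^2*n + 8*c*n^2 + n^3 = (-3*c + n)*(4*c + n)*(7*c + n)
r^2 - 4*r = r*(r - 4)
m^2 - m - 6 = (m - 3)*(m + 2)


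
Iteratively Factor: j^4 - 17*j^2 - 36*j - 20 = (j + 2)*(j^3 - 2*j^2 - 13*j - 10) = (j + 1)*(j + 2)*(j^2 - 3*j - 10) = (j - 5)*(j + 1)*(j + 2)*(j + 2)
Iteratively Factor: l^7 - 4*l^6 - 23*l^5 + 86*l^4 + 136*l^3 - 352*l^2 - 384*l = (l - 3)*(l^6 - l^5 - 26*l^4 + 8*l^3 + 160*l^2 + 128*l) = l*(l - 3)*(l^5 - l^4 - 26*l^3 + 8*l^2 + 160*l + 128) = l*(l - 3)*(l + 4)*(l^4 - 5*l^3 - 6*l^2 + 32*l + 32) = l*(l - 3)*(l + 1)*(l + 4)*(l^3 - 6*l^2 + 32) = l*(l - 3)*(l + 1)*(l + 2)*(l + 4)*(l^2 - 8*l + 16) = l*(l - 4)*(l - 3)*(l + 1)*(l + 2)*(l + 4)*(l - 4)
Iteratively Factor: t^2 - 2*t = (t)*(t - 2)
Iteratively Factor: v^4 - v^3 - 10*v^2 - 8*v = (v + 2)*(v^3 - 3*v^2 - 4*v) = (v - 4)*(v + 2)*(v^2 + v) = (v - 4)*(v + 1)*(v + 2)*(v)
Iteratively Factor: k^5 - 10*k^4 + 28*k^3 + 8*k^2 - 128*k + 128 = (k - 2)*(k^4 - 8*k^3 + 12*k^2 + 32*k - 64) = (k - 2)^2*(k^3 - 6*k^2 + 32) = (k - 2)^2*(k + 2)*(k^2 - 8*k + 16) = (k - 4)*(k - 2)^2*(k + 2)*(k - 4)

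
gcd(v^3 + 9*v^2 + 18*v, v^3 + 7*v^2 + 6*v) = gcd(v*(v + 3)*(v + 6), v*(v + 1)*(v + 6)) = v^2 + 6*v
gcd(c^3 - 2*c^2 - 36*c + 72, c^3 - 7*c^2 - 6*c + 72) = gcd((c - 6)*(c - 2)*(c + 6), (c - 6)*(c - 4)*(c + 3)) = c - 6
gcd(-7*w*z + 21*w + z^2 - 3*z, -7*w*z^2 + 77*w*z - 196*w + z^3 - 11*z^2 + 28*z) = -7*w + z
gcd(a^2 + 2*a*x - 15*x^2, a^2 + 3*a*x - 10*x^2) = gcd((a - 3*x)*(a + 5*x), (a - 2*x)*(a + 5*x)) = a + 5*x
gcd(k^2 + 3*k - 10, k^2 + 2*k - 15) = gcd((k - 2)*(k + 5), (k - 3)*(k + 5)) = k + 5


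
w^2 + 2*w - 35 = (w - 5)*(w + 7)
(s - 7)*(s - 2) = s^2 - 9*s + 14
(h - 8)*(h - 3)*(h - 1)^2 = h^4 - 13*h^3 + 47*h^2 - 59*h + 24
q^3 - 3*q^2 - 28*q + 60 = (q - 6)*(q - 2)*(q + 5)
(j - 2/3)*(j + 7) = j^2 + 19*j/3 - 14/3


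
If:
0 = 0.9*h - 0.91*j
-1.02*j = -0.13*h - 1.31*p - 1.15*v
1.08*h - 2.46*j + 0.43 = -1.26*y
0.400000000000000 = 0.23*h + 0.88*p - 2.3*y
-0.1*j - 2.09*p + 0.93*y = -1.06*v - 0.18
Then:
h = 0.20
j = 0.19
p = 0.06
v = 0.08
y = -0.13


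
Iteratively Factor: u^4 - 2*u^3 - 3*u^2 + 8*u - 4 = (u - 1)*(u^3 - u^2 - 4*u + 4) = (u - 1)*(u + 2)*(u^2 - 3*u + 2) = (u - 1)^2*(u + 2)*(u - 2)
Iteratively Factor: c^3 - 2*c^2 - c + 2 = (c - 1)*(c^2 - c - 2) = (c - 1)*(c + 1)*(c - 2)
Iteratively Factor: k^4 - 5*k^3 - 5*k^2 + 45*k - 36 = (k - 3)*(k^3 - 2*k^2 - 11*k + 12) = (k - 3)*(k + 3)*(k^2 - 5*k + 4) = (k - 4)*(k - 3)*(k + 3)*(k - 1)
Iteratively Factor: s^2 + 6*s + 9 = (s + 3)*(s + 3)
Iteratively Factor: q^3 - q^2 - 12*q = (q - 4)*(q^2 + 3*q) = (q - 4)*(q + 3)*(q)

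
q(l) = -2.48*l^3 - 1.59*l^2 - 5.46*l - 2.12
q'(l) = -7.44*l^2 - 3.18*l - 5.46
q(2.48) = -63.27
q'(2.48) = -59.11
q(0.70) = -7.57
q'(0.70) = -11.33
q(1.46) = -21.20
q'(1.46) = -25.96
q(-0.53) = 0.70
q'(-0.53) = -5.86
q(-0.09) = -1.64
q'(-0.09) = -5.23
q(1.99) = -38.83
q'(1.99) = -41.25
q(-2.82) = 56.25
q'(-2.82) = -55.66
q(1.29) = -17.13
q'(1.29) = -21.94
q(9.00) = -1987.97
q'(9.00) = -636.72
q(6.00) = -627.80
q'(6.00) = -292.38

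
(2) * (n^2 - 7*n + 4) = 2*n^2 - 14*n + 8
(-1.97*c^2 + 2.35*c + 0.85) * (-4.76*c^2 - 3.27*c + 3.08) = 9.3772*c^4 - 4.7441*c^3 - 17.7981*c^2 + 4.4585*c + 2.618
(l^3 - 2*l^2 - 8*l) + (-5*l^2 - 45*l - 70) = l^3 - 7*l^2 - 53*l - 70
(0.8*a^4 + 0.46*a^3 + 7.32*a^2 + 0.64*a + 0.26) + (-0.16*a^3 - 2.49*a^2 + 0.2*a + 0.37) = 0.8*a^4 + 0.3*a^3 + 4.83*a^2 + 0.84*a + 0.63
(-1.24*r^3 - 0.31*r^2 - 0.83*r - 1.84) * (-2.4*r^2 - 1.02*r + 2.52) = 2.976*r^5 + 2.0088*r^4 - 0.8166*r^3 + 4.4814*r^2 - 0.2148*r - 4.6368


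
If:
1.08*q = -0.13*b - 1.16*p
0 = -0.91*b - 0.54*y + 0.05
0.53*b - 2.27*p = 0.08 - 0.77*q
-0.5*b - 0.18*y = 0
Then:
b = -0.08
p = -0.04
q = 0.05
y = 0.24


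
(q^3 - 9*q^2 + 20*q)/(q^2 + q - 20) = q*(q - 5)/(q + 5)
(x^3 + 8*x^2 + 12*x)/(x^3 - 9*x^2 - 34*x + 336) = x*(x + 2)/(x^2 - 15*x + 56)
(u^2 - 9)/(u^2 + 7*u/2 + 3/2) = 2*(u - 3)/(2*u + 1)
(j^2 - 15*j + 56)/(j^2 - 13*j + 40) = (j - 7)/(j - 5)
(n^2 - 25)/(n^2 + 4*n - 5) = (n - 5)/(n - 1)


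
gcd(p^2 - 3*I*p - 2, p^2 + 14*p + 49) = 1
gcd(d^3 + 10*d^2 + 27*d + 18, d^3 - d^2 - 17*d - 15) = d^2 + 4*d + 3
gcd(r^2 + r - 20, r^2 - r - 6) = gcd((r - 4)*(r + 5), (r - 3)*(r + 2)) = 1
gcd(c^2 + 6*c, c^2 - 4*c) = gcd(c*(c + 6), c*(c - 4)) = c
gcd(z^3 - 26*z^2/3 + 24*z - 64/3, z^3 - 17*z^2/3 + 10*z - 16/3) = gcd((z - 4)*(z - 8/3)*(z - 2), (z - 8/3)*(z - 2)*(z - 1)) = z^2 - 14*z/3 + 16/3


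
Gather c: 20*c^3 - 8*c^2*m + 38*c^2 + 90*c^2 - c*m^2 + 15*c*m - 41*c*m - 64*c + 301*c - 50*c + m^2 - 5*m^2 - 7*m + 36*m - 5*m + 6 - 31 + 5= 20*c^3 + c^2*(128 - 8*m) + c*(-m^2 - 26*m + 187) - 4*m^2 + 24*m - 20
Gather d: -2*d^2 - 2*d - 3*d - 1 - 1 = -2*d^2 - 5*d - 2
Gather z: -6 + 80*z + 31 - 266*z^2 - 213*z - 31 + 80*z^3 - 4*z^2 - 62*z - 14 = 80*z^3 - 270*z^2 - 195*z - 20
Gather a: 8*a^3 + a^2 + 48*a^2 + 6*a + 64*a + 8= 8*a^3 + 49*a^2 + 70*a + 8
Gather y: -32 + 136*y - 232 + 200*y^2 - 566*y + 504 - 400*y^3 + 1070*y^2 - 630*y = -400*y^3 + 1270*y^2 - 1060*y + 240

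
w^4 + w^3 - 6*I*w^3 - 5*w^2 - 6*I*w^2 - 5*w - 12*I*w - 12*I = (w + 1)*(w - 4*I)*(w - 3*I)*(w + I)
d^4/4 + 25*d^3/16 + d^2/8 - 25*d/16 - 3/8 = (d/4 + 1/4)*(d - 1)*(d + 1/4)*(d + 6)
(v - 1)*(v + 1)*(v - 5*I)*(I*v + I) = I*v^4 + 5*v^3 + I*v^3 + 5*v^2 - I*v^2 - 5*v - I*v - 5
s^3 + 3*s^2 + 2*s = s*(s + 1)*(s + 2)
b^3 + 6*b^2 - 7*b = b*(b - 1)*(b + 7)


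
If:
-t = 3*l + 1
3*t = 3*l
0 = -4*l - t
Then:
No Solution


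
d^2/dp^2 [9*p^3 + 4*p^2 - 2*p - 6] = 54*p + 8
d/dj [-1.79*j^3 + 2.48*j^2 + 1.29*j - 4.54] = -5.37*j^2 + 4.96*j + 1.29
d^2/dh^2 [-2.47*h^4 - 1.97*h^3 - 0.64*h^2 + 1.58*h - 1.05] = -29.64*h^2 - 11.82*h - 1.28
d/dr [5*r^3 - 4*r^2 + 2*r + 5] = 15*r^2 - 8*r + 2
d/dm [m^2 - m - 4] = 2*m - 1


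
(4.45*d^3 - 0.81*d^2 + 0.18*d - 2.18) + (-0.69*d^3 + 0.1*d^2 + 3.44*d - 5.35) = 3.76*d^3 - 0.71*d^2 + 3.62*d - 7.53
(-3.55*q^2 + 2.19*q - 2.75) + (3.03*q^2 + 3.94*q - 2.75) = -0.52*q^2 + 6.13*q - 5.5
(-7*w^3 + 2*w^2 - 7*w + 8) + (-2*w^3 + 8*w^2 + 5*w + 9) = -9*w^3 + 10*w^2 - 2*w + 17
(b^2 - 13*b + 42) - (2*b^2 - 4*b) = -b^2 - 9*b + 42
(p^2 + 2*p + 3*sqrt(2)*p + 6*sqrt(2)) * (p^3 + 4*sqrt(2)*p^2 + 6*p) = p^5 + 2*p^4 + 7*sqrt(2)*p^4 + 14*sqrt(2)*p^3 + 30*p^3 + 18*sqrt(2)*p^2 + 60*p^2 + 36*sqrt(2)*p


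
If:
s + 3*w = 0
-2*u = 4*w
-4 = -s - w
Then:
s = 6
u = 4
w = -2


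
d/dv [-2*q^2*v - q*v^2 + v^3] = -2*q^2 - 2*q*v + 3*v^2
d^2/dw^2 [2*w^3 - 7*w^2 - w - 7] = 12*w - 14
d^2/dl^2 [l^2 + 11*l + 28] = 2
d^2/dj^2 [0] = 0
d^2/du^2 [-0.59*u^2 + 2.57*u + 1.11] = -1.18000000000000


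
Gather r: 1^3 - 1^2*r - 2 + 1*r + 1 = 0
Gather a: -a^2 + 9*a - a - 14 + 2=-a^2 + 8*a - 12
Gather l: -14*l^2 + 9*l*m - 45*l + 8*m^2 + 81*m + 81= -14*l^2 + l*(9*m - 45) + 8*m^2 + 81*m + 81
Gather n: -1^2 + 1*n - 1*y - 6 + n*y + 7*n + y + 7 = n*(y + 8)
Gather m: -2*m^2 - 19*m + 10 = -2*m^2 - 19*m + 10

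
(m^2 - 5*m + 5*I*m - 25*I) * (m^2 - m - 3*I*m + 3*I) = m^4 - 6*m^3 + 2*I*m^3 + 20*m^2 - 12*I*m^2 - 90*m + 10*I*m + 75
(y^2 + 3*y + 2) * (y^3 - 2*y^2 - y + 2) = y^5 + y^4 - 5*y^3 - 5*y^2 + 4*y + 4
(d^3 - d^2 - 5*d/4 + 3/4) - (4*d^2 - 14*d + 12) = d^3 - 5*d^2 + 51*d/4 - 45/4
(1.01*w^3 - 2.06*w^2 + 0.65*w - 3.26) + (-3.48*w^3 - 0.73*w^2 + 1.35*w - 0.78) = -2.47*w^3 - 2.79*w^2 + 2.0*w - 4.04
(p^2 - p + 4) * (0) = 0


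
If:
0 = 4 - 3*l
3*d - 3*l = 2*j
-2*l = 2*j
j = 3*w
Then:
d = 4/9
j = -4/3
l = 4/3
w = -4/9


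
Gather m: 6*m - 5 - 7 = 6*m - 12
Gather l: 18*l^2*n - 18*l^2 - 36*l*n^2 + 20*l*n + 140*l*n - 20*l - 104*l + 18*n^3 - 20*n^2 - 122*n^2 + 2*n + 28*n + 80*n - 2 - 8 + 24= l^2*(18*n - 18) + l*(-36*n^2 + 160*n - 124) + 18*n^3 - 142*n^2 + 110*n + 14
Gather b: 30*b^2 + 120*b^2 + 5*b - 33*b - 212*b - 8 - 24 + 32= 150*b^2 - 240*b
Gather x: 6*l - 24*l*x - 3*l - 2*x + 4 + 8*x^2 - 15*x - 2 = 3*l + 8*x^2 + x*(-24*l - 17) + 2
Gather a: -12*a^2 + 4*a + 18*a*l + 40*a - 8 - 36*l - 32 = -12*a^2 + a*(18*l + 44) - 36*l - 40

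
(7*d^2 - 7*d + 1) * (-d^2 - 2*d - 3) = -7*d^4 - 7*d^3 - 8*d^2 + 19*d - 3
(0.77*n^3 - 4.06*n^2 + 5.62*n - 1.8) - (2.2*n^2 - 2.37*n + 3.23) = 0.77*n^3 - 6.26*n^2 + 7.99*n - 5.03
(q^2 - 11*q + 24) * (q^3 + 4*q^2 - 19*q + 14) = q^5 - 7*q^4 - 39*q^3 + 319*q^2 - 610*q + 336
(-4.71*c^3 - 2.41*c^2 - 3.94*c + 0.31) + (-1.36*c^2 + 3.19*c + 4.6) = -4.71*c^3 - 3.77*c^2 - 0.75*c + 4.91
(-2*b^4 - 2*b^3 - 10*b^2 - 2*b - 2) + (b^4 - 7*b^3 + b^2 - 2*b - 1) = -b^4 - 9*b^3 - 9*b^2 - 4*b - 3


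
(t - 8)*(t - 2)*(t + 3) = t^3 - 7*t^2 - 14*t + 48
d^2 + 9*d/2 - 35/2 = (d - 5/2)*(d + 7)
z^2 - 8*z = z*(z - 8)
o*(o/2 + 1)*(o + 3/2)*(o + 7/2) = o^4/2 + 7*o^3/2 + 61*o^2/8 + 21*o/4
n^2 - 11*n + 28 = (n - 7)*(n - 4)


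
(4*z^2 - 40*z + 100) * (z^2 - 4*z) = 4*z^4 - 56*z^3 + 260*z^2 - 400*z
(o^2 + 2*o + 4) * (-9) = -9*o^2 - 18*o - 36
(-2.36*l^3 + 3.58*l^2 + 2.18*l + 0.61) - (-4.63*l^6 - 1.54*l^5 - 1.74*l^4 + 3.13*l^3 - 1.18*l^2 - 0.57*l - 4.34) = 4.63*l^6 + 1.54*l^5 + 1.74*l^4 - 5.49*l^3 + 4.76*l^2 + 2.75*l + 4.95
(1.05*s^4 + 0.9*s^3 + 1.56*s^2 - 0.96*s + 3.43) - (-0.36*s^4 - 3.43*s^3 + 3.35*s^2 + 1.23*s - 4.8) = 1.41*s^4 + 4.33*s^3 - 1.79*s^2 - 2.19*s + 8.23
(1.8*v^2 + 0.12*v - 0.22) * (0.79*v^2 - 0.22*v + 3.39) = 1.422*v^4 - 0.3012*v^3 + 5.9018*v^2 + 0.4552*v - 0.7458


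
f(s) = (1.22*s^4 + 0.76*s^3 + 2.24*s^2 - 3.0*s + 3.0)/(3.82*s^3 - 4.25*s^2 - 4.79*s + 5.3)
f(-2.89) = -0.89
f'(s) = (-11.46*s^2 + 8.5*s + 4.79)*(1.22*s^4 + 0.76*s^3 + 2.24*s^2 - 3.0*s + 3.0)/(3.82*s^3 - 4.25*s^2 - 4.79*s + 5.3)^2 + (4.88*s^3 + 2.28*s^2 + 4.48*s - 3.0)/(3.82*s^3 - 4.25*s^2 - 4.79*s + 5.3)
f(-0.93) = 2.67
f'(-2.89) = 0.10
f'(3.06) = -0.17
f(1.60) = 6.26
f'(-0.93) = -14.61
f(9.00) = 3.63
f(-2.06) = -0.94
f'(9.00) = 0.29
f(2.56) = 2.57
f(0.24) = 0.61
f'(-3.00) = 0.13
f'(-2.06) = -0.34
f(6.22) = 2.85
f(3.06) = 2.38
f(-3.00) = -0.91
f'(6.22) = 0.26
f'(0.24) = 0.52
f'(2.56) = -0.66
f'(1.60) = -16.04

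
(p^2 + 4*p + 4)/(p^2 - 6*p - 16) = (p + 2)/(p - 8)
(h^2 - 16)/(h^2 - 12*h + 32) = (h + 4)/(h - 8)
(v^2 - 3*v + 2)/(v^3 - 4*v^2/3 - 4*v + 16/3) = 3*(v - 1)/(3*v^2 + 2*v - 8)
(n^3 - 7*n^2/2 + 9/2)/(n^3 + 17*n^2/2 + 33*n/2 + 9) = (2*n^2 - 9*n + 9)/(2*n^2 + 15*n + 18)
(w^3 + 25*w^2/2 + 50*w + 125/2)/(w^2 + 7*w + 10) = (2*w^2 + 15*w + 25)/(2*(w + 2))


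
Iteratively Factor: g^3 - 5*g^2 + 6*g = (g - 2)*(g^2 - 3*g) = g*(g - 2)*(g - 3)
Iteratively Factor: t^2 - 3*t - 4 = (t - 4)*(t + 1)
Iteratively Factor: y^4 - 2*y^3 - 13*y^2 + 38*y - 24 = (y - 2)*(y^3 - 13*y + 12) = (y - 3)*(y - 2)*(y^2 + 3*y - 4) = (y - 3)*(y - 2)*(y - 1)*(y + 4)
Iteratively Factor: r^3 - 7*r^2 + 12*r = (r - 4)*(r^2 - 3*r) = r*(r - 4)*(r - 3)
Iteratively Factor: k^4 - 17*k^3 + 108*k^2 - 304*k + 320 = (k - 5)*(k^3 - 12*k^2 + 48*k - 64) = (k - 5)*(k - 4)*(k^2 - 8*k + 16) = (k - 5)*(k - 4)^2*(k - 4)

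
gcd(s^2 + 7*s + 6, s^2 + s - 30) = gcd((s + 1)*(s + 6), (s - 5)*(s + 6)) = s + 6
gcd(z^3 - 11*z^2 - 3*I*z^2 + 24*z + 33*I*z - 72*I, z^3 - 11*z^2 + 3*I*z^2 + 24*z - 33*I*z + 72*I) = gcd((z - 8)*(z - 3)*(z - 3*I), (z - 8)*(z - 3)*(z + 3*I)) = z^2 - 11*z + 24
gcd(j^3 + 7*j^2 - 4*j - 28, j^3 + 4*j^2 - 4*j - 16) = j^2 - 4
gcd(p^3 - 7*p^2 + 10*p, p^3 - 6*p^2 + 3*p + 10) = p^2 - 7*p + 10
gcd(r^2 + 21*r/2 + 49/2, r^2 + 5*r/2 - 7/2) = r + 7/2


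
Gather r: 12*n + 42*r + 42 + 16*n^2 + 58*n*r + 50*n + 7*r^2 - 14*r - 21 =16*n^2 + 62*n + 7*r^2 + r*(58*n + 28) + 21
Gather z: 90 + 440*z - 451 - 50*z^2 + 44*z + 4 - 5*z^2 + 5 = -55*z^2 + 484*z - 352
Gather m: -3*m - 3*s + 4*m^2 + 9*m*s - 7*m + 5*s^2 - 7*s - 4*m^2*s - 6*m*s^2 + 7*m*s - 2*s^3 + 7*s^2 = m^2*(4 - 4*s) + m*(-6*s^2 + 16*s - 10) - 2*s^3 + 12*s^2 - 10*s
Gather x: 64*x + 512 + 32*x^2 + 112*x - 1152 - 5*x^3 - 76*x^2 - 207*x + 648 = -5*x^3 - 44*x^2 - 31*x + 8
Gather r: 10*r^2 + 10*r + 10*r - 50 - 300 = 10*r^2 + 20*r - 350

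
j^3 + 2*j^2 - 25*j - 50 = (j - 5)*(j + 2)*(j + 5)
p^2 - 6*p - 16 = (p - 8)*(p + 2)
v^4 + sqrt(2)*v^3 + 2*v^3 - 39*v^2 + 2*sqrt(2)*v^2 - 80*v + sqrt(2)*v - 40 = (v - 4*sqrt(2))*(v + 5*sqrt(2))*(sqrt(2)*v/2 + sqrt(2)/2)*(sqrt(2)*v + sqrt(2))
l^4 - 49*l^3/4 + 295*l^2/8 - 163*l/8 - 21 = (l - 8)*(l - 3)*(l - 7/4)*(l + 1/2)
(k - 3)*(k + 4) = k^2 + k - 12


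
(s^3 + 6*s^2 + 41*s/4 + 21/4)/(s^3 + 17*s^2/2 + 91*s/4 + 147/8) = 2*(s + 1)/(2*s + 7)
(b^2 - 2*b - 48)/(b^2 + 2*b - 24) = (b - 8)/(b - 4)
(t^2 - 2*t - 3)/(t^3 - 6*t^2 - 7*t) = (t - 3)/(t*(t - 7))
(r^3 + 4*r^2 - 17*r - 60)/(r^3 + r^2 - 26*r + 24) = (r^2 + 8*r + 15)/(r^2 + 5*r - 6)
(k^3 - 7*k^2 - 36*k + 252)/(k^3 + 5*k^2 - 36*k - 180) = (k - 7)/(k + 5)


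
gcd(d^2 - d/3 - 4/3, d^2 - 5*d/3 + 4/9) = d - 4/3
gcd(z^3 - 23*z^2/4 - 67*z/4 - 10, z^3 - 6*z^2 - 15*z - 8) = z^2 - 7*z - 8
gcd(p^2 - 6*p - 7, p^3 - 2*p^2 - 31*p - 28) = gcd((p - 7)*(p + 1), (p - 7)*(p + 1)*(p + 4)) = p^2 - 6*p - 7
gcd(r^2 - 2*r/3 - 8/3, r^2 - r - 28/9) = r + 4/3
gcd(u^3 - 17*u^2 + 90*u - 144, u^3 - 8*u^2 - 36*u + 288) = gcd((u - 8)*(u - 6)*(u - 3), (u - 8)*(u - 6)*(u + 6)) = u^2 - 14*u + 48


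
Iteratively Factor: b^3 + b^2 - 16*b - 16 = (b + 4)*(b^2 - 3*b - 4) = (b + 1)*(b + 4)*(b - 4)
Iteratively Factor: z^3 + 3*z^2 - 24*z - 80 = (z + 4)*(z^2 - z - 20) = (z - 5)*(z + 4)*(z + 4)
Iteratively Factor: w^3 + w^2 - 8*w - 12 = (w + 2)*(w^2 - w - 6) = (w - 3)*(w + 2)*(w + 2)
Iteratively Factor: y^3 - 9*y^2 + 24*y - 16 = (y - 1)*(y^2 - 8*y + 16) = (y - 4)*(y - 1)*(y - 4)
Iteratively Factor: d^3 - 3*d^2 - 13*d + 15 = (d + 3)*(d^2 - 6*d + 5) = (d - 5)*(d + 3)*(d - 1)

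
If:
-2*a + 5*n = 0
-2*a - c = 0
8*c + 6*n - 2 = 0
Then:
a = -5/34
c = 5/17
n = -1/17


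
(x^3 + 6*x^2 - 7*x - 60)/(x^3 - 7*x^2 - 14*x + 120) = (x^2 + 2*x - 15)/(x^2 - 11*x + 30)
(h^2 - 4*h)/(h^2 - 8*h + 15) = h*(h - 4)/(h^2 - 8*h + 15)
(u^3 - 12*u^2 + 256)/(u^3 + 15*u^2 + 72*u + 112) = (u^2 - 16*u + 64)/(u^2 + 11*u + 28)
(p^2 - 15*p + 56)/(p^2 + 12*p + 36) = (p^2 - 15*p + 56)/(p^2 + 12*p + 36)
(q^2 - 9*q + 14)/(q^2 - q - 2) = (q - 7)/(q + 1)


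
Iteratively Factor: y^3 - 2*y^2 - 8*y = (y + 2)*(y^2 - 4*y) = (y - 4)*(y + 2)*(y)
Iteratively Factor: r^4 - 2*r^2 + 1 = (r + 1)*(r^3 - r^2 - r + 1) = (r - 1)*(r + 1)*(r^2 - 1) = (r - 1)^2*(r + 1)*(r + 1)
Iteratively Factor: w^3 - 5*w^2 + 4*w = (w - 4)*(w^2 - w) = w*(w - 4)*(w - 1)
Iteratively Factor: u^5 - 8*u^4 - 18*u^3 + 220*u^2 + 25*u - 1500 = (u + 4)*(u^4 - 12*u^3 + 30*u^2 + 100*u - 375) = (u - 5)*(u + 4)*(u^3 - 7*u^2 - 5*u + 75) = (u - 5)*(u + 3)*(u + 4)*(u^2 - 10*u + 25) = (u - 5)^2*(u + 3)*(u + 4)*(u - 5)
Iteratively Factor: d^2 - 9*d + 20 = (d - 4)*(d - 5)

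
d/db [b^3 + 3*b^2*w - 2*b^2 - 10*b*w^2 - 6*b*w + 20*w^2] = 3*b^2 + 6*b*w - 4*b - 10*w^2 - 6*w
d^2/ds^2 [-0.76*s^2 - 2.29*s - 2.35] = -1.52000000000000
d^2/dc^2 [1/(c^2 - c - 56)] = 2*(c^2 - c - (2*c - 1)^2 - 56)/(-c^2 + c + 56)^3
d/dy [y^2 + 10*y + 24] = 2*y + 10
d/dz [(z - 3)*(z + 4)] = 2*z + 1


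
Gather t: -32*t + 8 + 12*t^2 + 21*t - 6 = 12*t^2 - 11*t + 2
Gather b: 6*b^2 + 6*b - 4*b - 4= 6*b^2 + 2*b - 4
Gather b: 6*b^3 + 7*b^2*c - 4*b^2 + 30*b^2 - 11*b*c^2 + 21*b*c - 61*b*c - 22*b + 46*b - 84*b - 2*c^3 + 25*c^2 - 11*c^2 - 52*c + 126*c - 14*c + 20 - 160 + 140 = 6*b^3 + b^2*(7*c + 26) + b*(-11*c^2 - 40*c - 60) - 2*c^3 + 14*c^2 + 60*c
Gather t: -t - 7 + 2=-t - 5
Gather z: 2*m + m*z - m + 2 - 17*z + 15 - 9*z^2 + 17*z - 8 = m*z + m - 9*z^2 + 9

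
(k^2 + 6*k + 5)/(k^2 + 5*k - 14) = (k^2 + 6*k + 5)/(k^2 + 5*k - 14)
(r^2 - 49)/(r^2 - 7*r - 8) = (49 - r^2)/(-r^2 + 7*r + 8)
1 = 1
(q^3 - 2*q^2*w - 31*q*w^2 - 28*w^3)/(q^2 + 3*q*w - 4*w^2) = (q^2 - 6*q*w - 7*w^2)/(q - w)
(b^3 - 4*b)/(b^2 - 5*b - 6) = b*(4 - b^2)/(-b^2 + 5*b + 6)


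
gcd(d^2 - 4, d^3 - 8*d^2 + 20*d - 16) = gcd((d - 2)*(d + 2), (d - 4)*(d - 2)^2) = d - 2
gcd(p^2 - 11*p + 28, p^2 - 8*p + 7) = p - 7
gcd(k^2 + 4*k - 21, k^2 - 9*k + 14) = 1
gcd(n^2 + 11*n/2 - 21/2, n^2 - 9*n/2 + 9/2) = n - 3/2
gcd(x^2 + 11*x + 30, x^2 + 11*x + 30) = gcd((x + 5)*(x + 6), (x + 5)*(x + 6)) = x^2 + 11*x + 30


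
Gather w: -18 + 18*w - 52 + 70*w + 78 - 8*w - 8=80*w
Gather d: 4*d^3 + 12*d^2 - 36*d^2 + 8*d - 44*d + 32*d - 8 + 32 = 4*d^3 - 24*d^2 - 4*d + 24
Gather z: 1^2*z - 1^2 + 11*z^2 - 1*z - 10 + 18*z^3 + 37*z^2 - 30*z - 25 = 18*z^3 + 48*z^2 - 30*z - 36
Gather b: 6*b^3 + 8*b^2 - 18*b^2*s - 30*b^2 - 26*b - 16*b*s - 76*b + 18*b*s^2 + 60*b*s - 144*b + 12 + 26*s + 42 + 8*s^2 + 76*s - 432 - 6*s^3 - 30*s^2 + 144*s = 6*b^3 + b^2*(-18*s - 22) + b*(18*s^2 + 44*s - 246) - 6*s^3 - 22*s^2 + 246*s - 378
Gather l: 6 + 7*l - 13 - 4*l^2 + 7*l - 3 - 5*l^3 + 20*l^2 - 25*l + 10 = -5*l^3 + 16*l^2 - 11*l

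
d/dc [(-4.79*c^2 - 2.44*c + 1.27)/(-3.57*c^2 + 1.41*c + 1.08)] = (-15.4647*c^2 - 1.2786*c - 4.4259)/(12.7449*c^4 - 10.0674*c^3 - 5.7231*c^2 + 3.0456*c + 1.1664)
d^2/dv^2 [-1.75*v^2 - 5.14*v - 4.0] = -3.50000000000000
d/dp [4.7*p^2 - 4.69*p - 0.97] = 9.4*p - 4.69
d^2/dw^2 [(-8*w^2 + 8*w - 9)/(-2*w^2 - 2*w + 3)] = 4*(-32*w^3 + 126*w^2 - 18*w + 57)/(8*w^6 + 24*w^5 - 12*w^4 - 64*w^3 + 18*w^2 + 54*w - 27)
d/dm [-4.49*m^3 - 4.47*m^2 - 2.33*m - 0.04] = -13.47*m^2 - 8.94*m - 2.33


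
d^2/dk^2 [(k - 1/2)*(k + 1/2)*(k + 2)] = 6*k + 4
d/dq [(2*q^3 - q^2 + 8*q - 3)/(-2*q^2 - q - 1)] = (-4*q^4 - 4*q^3 + 11*q^2 - 10*q - 11)/(4*q^4 + 4*q^3 + 5*q^2 + 2*q + 1)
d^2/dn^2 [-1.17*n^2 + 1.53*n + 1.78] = -2.34000000000000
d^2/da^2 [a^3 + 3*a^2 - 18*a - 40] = 6*a + 6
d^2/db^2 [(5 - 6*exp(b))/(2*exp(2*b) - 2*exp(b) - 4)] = (-6*exp(4*b) + 14*exp(3*b) - 87*exp(2*b) + 57*exp(b) - 34)*exp(b)/(2*(exp(6*b) - 3*exp(5*b) - 3*exp(4*b) + 11*exp(3*b) + 6*exp(2*b) - 12*exp(b) - 8))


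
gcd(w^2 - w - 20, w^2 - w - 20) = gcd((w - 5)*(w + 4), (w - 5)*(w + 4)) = w^2 - w - 20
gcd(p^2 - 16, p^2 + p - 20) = p - 4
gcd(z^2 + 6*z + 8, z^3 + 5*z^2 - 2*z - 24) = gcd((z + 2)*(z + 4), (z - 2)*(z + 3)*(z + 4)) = z + 4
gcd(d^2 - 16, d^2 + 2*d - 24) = d - 4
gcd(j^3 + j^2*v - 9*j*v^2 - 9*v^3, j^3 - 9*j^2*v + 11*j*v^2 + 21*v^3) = -j^2 + 2*j*v + 3*v^2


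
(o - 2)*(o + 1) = o^2 - o - 2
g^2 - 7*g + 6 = (g - 6)*(g - 1)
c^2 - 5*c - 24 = (c - 8)*(c + 3)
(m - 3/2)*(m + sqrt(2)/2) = m^2 - 3*m/2 + sqrt(2)*m/2 - 3*sqrt(2)/4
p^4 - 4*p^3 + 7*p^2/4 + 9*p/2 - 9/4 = (p - 3)*(p - 3/2)*(p - 1/2)*(p + 1)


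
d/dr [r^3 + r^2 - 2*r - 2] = 3*r^2 + 2*r - 2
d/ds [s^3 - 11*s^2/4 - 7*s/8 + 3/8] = 3*s^2 - 11*s/2 - 7/8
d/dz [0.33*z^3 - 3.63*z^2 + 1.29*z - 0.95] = 0.99*z^2 - 7.26*z + 1.29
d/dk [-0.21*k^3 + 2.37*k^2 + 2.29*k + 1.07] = -0.63*k^2 + 4.74*k + 2.29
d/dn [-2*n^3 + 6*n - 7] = 6 - 6*n^2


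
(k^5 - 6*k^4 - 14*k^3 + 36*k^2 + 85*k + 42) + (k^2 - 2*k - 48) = k^5 - 6*k^4 - 14*k^3 + 37*k^2 + 83*k - 6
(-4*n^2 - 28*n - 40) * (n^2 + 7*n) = -4*n^4 - 56*n^3 - 236*n^2 - 280*n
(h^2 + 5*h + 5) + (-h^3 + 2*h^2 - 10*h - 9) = -h^3 + 3*h^2 - 5*h - 4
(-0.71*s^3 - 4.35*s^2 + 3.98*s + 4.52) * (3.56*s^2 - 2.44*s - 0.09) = -2.5276*s^5 - 13.7536*s^4 + 24.8467*s^3 + 6.7715*s^2 - 11.387*s - 0.4068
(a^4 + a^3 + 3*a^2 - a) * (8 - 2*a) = -2*a^5 + 6*a^4 + 2*a^3 + 26*a^2 - 8*a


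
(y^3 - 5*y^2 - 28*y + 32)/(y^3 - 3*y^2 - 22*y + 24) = (y - 8)/(y - 6)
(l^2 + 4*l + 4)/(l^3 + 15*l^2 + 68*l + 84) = (l + 2)/(l^2 + 13*l + 42)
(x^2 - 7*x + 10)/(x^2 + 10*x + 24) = (x^2 - 7*x + 10)/(x^2 + 10*x + 24)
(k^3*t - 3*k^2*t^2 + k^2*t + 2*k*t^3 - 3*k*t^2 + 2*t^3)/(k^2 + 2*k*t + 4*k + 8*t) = t*(k^3 - 3*k^2*t + k^2 + 2*k*t^2 - 3*k*t + 2*t^2)/(k^2 + 2*k*t + 4*k + 8*t)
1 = 1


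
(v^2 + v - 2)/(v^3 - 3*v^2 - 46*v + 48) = (v + 2)/(v^2 - 2*v - 48)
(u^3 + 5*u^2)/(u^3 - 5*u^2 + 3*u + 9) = u^2*(u + 5)/(u^3 - 5*u^2 + 3*u + 9)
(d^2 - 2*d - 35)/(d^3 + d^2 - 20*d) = (d - 7)/(d*(d - 4))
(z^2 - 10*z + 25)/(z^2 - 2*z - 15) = (z - 5)/(z + 3)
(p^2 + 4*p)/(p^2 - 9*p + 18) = p*(p + 4)/(p^2 - 9*p + 18)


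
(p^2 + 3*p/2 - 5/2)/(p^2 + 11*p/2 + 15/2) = (p - 1)/(p + 3)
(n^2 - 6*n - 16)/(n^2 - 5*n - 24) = (n + 2)/(n + 3)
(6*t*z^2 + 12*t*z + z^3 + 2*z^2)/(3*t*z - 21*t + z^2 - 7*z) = z*(6*t*z + 12*t + z^2 + 2*z)/(3*t*z - 21*t + z^2 - 7*z)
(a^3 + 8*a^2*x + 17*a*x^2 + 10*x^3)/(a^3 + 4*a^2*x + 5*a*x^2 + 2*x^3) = (a + 5*x)/(a + x)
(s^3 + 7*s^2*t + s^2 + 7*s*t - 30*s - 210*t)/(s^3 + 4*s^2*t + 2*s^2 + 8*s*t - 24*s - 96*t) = (s^2 + 7*s*t - 5*s - 35*t)/(s^2 + 4*s*t - 4*s - 16*t)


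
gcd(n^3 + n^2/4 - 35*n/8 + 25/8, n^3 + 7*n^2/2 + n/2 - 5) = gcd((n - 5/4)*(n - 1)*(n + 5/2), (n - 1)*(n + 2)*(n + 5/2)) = n^2 + 3*n/2 - 5/2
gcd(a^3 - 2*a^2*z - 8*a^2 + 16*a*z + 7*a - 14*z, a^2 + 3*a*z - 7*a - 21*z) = a - 7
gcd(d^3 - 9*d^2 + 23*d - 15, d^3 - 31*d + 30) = d^2 - 6*d + 5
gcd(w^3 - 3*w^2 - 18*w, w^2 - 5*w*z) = w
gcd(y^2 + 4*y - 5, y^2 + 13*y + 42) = 1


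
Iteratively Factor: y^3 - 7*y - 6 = (y + 1)*(y^2 - y - 6) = (y - 3)*(y + 1)*(y + 2)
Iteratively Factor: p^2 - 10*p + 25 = (p - 5)*(p - 5)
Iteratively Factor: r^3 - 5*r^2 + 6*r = (r - 2)*(r^2 - 3*r) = (r - 3)*(r - 2)*(r)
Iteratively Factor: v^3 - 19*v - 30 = (v + 3)*(v^2 - 3*v - 10) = (v + 2)*(v + 3)*(v - 5)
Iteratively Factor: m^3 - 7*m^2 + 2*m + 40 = (m + 2)*(m^2 - 9*m + 20) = (m - 4)*(m + 2)*(m - 5)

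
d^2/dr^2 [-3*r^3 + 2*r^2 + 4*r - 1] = 4 - 18*r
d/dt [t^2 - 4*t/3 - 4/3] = 2*t - 4/3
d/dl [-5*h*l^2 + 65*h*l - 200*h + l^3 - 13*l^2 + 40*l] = -10*h*l + 65*h + 3*l^2 - 26*l + 40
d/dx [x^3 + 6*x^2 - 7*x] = 3*x^2 + 12*x - 7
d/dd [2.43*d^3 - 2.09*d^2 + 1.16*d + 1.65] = 7.29*d^2 - 4.18*d + 1.16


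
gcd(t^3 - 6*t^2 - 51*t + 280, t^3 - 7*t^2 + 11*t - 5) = t - 5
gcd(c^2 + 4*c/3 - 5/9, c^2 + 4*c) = 1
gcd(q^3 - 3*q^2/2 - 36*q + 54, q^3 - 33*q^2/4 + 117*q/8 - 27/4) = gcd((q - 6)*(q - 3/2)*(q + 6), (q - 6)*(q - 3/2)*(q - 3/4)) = q^2 - 15*q/2 + 9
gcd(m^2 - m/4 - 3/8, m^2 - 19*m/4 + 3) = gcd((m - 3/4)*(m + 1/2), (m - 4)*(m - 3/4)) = m - 3/4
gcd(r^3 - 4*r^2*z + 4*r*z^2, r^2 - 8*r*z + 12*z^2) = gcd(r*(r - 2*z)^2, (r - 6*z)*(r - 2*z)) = -r + 2*z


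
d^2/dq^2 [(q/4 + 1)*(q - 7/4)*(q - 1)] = 3*q/2 + 5/8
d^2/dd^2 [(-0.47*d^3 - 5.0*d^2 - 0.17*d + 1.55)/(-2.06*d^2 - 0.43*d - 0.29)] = (-1.77635683940025e-15*d^5 - 7.80292599999999*d^3 - 57.035826*d^2 - 8.610126*d + 2.077352)/(8.741816*d^6 + 5.474244*d^5 + 4.834614*d^4 + 1.620799*d^3 + 0.680601*d^2 + 0.108489*d + 0.024389)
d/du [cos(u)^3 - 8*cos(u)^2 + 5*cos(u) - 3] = (-3*cos(u)^2 + 16*cos(u) - 5)*sin(u)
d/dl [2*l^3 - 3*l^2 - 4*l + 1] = 6*l^2 - 6*l - 4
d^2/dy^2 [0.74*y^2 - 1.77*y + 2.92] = 1.48000000000000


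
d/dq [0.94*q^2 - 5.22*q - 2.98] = 1.88*q - 5.22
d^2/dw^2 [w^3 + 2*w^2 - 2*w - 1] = 6*w + 4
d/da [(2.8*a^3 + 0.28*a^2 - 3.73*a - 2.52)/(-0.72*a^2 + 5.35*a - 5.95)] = (-2.016*a^4 + 29.96*a^3 - 51.1676*a^2 - 6.9608*a + 35.6755)/(0.5184*a^4 - 7.704*a^3 + 37.1905*a^2 - 63.665*a + 35.4025)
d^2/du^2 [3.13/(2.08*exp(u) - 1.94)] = (13.541632*exp(u) + 12.630176)*exp(u)/(2.08*exp(u) - 1.94)^3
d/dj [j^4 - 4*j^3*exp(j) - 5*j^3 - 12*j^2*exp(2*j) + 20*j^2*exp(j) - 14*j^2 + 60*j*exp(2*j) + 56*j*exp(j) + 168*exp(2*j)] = -4*j^3*exp(j) + 4*j^3 - 24*j^2*exp(2*j) + 8*j^2*exp(j) - 15*j^2 + 96*j*exp(2*j) + 96*j*exp(j) - 28*j + 396*exp(2*j) + 56*exp(j)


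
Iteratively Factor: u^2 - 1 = (u + 1)*(u - 1)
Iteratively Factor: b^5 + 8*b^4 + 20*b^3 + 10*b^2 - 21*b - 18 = (b + 2)*(b^4 + 6*b^3 + 8*b^2 - 6*b - 9) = (b - 1)*(b + 2)*(b^3 + 7*b^2 + 15*b + 9) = (b - 1)*(b + 1)*(b + 2)*(b^2 + 6*b + 9) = (b - 1)*(b + 1)*(b + 2)*(b + 3)*(b + 3)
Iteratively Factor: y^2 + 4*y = (y + 4)*(y)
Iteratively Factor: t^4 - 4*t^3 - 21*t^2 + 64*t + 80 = (t - 5)*(t^3 + t^2 - 16*t - 16) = (t - 5)*(t - 4)*(t^2 + 5*t + 4) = (t - 5)*(t - 4)*(t + 1)*(t + 4)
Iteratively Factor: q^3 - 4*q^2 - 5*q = (q - 5)*(q^2 + q) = (q - 5)*(q + 1)*(q)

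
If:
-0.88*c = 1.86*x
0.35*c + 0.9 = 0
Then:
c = -2.57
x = 1.22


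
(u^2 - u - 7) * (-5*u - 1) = -5*u^3 + 4*u^2 + 36*u + 7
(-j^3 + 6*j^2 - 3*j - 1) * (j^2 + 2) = -j^5 + 6*j^4 - 5*j^3 + 11*j^2 - 6*j - 2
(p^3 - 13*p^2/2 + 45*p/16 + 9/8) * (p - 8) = p^4 - 29*p^3/2 + 877*p^2/16 - 171*p/8 - 9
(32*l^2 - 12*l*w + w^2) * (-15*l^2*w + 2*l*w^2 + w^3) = -480*l^4*w + 244*l^3*w^2 - 7*l^2*w^3 - 10*l*w^4 + w^5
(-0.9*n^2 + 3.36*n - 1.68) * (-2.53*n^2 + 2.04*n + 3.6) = 2.277*n^4 - 10.3368*n^3 + 7.8648*n^2 + 8.6688*n - 6.048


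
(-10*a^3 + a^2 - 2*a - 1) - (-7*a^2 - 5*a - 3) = -10*a^3 + 8*a^2 + 3*a + 2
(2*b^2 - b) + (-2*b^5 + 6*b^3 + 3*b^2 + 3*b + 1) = -2*b^5 + 6*b^3 + 5*b^2 + 2*b + 1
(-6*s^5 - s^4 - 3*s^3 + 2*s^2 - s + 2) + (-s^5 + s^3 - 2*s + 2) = -7*s^5 - s^4 - 2*s^3 + 2*s^2 - 3*s + 4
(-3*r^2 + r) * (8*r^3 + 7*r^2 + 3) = -24*r^5 - 13*r^4 + 7*r^3 - 9*r^2 + 3*r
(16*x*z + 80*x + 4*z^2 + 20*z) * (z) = 16*x*z^2 + 80*x*z + 4*z^3 + 20*z^2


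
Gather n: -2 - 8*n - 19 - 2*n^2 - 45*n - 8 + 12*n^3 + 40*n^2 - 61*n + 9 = 12*n^3 + 38*n^2 - 114*n - 20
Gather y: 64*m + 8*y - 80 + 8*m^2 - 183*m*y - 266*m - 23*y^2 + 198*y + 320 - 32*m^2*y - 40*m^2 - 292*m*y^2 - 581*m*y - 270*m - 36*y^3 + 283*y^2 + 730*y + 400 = -32*m^2 - 472*m - 36*y^3 + y^2*(260 - 292*m) + y*(-32*m^2 - 764*m + 936) + 640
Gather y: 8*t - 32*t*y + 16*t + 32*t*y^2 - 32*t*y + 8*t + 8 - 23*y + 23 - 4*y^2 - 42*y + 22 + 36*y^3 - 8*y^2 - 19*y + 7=32*t + 36*y^3 + y^2*(32*t - 12) + y*(-64*t - 84) + 60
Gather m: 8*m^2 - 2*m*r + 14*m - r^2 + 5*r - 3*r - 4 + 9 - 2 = 8*m^2 + m*(14 - 2*r) - r^2 + 2*r + 3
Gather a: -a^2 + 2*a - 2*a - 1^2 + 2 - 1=-a^2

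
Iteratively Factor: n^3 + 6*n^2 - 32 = (n + 4)*(n^2 + 2*n - 8) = (n + 4)^2*(n - 2)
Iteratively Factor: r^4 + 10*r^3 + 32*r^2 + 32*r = (r + 4)*(r^3 + 6*r^2 + 8*r) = (r + 2)*(r + 4)*(r^2 + 4*r) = (r + 2)*(r + 4)^2*(r)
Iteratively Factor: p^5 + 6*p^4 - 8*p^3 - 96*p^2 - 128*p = (p)*(p^4 + 6*p^3 - 8*p^2 - 96*p - 128) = p*(p + 4)*(p^3 + 2*p^2 - 16*p - 32) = p*(p + 4)^2*(p^2 - 2*p - 8) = p*(p - 4)*(p + 4)^2*(p + 2)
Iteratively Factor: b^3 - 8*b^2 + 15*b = (b)*(b^2 - 8*b + 15) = b*(b - 5)*(b - 3)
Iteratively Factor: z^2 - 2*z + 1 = (z - 1)*(z - 1)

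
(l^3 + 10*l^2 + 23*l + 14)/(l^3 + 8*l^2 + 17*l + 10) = (l + 7)/(l + 5)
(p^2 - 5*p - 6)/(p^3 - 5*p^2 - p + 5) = (p - 6)/(p^2 - 6*p + 5)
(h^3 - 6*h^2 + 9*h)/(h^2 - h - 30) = h*(-h^2 + 6*h - 9)/(-h^2 + h + 30)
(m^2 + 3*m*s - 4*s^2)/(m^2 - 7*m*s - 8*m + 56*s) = (m^2 + 3*m*s - 4*s^2)/(m^2 - 7*m*s - 8*m + 56*s)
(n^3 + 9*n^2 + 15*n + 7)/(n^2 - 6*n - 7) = (n^2 + 8*n + 7)/(n - 7)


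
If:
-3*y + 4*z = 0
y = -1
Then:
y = -1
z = -3/4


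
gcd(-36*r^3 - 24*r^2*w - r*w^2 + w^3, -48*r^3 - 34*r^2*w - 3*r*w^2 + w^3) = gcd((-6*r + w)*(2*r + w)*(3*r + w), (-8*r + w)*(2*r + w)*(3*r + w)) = 6*r^2 + 5*r*w + w^2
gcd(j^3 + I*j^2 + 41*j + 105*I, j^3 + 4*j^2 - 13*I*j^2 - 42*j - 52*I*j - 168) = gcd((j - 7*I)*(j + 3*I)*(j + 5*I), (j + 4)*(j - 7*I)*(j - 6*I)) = j - 7*I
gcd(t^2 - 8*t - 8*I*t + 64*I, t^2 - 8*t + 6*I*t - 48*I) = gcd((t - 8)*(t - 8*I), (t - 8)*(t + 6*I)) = t - 8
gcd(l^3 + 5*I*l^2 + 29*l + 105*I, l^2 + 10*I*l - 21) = l^2 + 10*I*l - 21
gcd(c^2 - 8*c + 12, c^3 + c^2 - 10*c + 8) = c - 2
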